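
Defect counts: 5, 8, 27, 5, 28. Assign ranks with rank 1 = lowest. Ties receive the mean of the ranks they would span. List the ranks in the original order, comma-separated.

Sorted (ascending): 5, 5, 8, 27, 28
The 2 values of 5 occupy positions 1–2 → average rank (1+2)/2 = 1.5.

1.5, 3, 4, 1.5, 5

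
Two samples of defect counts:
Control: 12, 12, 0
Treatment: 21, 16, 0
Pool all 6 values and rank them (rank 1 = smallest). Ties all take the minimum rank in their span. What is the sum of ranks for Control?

Sorted (ascending): 0, 0, 12, 12, 16, 21
The 2 values of 0 occupy positions 1–2 → each gets rank 1.
The 2 values of 12 occupy positions 3–4 → each gets rank 3.
Control values → pooled ranks: 12→3, 12→3, 0→1
Rank sum = 3 + 3 + 1 = 7

7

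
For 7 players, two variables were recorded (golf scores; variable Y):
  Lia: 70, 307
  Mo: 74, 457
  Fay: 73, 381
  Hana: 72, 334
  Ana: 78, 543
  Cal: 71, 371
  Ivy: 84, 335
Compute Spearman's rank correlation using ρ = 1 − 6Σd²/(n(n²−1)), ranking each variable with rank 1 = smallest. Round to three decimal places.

0.571

Ranks of variable 1: 1, 5, 4, 3, 6, 2, 7
Ranks of variable 2: 1, 6, 5, 2, 7, 4, 3
d = r₁ − r₂: 0, -1, -1, 1, -1, -2, 4
d²: 0, 1, 1, 1, 1, 4, 16; Σd² = 24
ρ = 1 − 6·24/(7·48) = 1 − 144/336 = 0.571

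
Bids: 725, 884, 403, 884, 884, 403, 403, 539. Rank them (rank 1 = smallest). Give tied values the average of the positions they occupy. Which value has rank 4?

539

Sorted (ascending): 403, 403, 403, 539, 725, 884, 884, 884
The 3 values of 403 occupy positions 1–3 → average rank 2.
The 3 values of 884 occupy positions 6–8 → average rank 7.
Rank 4 → value 539.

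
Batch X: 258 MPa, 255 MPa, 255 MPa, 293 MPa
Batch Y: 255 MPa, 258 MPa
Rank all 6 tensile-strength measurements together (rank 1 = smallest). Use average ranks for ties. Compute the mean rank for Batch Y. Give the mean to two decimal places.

Sorted (ascending): 255, 255, 255, 258, 258, 293
The 3 values of 255 occupy positions 1–3 → average rank 2.
The 2 values of 258 occupy positions 4–5 → average rank (4+5)/2 = 4.5.
Batch Y values → pooled ranks: 255→2, 258→4.5
Mean rank = (2 + 4.5) / 2 = 3.25

3.25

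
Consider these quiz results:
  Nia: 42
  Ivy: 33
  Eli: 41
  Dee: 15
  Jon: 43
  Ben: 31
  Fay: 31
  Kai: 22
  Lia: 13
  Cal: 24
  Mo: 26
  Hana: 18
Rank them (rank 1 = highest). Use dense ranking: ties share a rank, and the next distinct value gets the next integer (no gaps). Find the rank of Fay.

5

Sorted (descending): 43, 42, 41, 33, 31, 31, 26, 24, 22, 18, 15, 13
The 2 values of 31 share dense rank 5.
Remaining distinct values take the next consecutive integers.
Fay has value 31 → rank 5.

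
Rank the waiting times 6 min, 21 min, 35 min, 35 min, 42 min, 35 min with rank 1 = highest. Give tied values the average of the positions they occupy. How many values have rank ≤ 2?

Sorted (descending): 42, 35, 35, 35, 21, 6
The 3 values of 35 occupy positions 2–4 → average rank 3.
Ranks ≤ 2: {1} → 1 value.

1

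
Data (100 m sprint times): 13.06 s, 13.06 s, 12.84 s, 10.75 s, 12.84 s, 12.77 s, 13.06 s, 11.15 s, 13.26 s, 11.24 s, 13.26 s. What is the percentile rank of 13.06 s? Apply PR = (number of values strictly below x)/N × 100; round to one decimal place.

N = 11.
Strictly below 13.06: 6. Equal to 13.06: 3.
PR = 6/11 × 100 = 54.5

54.5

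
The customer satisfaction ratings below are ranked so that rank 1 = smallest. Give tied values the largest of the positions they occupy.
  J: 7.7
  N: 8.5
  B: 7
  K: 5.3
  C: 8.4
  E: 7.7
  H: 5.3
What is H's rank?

2

Sorted (ascending): 5.3, 5.3, 7, 7.7, 7.7, 8.4, 8.5
The 2 values of 5.3 occupy positions 1–2 → each gets rank 2.
The 2 values of 7.7 occupy positions 4–5 → each gets rank 5.
H has value 5.3 → rank 2.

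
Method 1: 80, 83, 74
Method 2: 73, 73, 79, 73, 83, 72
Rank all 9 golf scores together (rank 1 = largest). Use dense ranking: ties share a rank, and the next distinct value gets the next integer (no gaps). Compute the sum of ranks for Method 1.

Sorted (descending): 83, 83, 80, 79, 74, 73, 73, 73, 72
The 2 values of 83 share dense rank 1.
The 3 values of 73 share dense rank 5.
Remaining distinct values take the next consecutive integers.
Method 1 values → pooled ranks: 80→2, 83→1, 74→4
Rank sum = 2 + 1 + 4 = 7

7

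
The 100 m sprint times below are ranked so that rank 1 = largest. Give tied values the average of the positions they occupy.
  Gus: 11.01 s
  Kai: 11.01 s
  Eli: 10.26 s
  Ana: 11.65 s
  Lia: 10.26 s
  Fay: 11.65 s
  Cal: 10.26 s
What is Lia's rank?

Sorted (descending): 11.65, 11.65, 11.01, 11.01, 10.26, 10.26, 10.26
The 2 values of 11.65 occupy positions 1–2 → average rank (1+2)/2 = 1.5.
The 2 values of 11.01 occupy positions 3–4 → average rank (3+4)/2 = 3.5.
The 3 values of 10.26 occupy positions 5–7 → average rank 6.
Lia has value 10.26 s → rank 6.

6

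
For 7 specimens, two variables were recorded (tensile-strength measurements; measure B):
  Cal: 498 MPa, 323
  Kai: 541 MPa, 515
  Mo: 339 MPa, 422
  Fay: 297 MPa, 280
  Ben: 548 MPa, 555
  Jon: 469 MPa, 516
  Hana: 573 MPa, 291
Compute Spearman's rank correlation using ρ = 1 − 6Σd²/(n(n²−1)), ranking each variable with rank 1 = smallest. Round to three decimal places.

0.286

Ranks of variable 1: 4, 5, 2, 1, 6, 3, 7
Ranks of variable 2: 3, 5, 4, 1, 7, 6, 2
d = r₁ − r₂: 1, 0, -2, 0, -1, -3, 5
d²: 1, 0, 4, 0, 1, 9, 25; Σd² = 40
ρ = 1 − 6·40/(7·48) = 1 − 240/336 = 0.286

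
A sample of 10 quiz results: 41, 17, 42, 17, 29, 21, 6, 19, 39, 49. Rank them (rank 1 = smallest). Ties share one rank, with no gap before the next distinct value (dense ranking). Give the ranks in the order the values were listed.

7, 2, 8, 2, 5, 4, 1, 3, 6, 9

Sorted (ascending): 6, 17, 17, 19, 21, 29, 39, 41, 42, 49
The 2 values of 17 share dense rank 2.
Remaining distinct values take the next consecutive integers.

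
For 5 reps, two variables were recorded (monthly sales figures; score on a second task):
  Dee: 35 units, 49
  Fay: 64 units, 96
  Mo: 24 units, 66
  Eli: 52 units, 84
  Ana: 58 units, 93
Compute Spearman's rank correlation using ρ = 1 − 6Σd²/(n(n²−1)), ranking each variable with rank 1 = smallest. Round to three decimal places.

0.900

Ranks of variable 1: 2, 5, 1, 3, 4
Ranks of variable 2: 1, 5, 2, 3, 4
d = r₁ − r₂: 1, 0, -1, 0, 0
d²: 1, 0, 1, 0, 0; Σd² = 2
ρ = 1 − 6·2/(5·24) = 1 − 12/120 = 0.900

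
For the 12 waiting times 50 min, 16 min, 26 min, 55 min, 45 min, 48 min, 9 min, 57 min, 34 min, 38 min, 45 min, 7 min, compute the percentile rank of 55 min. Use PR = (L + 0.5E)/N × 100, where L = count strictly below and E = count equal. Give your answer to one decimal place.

N = 12.
Strictly below 55: 10. Equal to 55: 1.
PR = (10 + 0.5·1)/12 × 100 = 87.5

87.5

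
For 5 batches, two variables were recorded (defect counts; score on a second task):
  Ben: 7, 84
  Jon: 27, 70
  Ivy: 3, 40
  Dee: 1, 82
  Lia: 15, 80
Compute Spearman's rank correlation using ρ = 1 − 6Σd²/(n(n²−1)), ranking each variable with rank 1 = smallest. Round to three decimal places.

Ranks of variable 1: 3, 5, 2, 1, 4
Ranks of variable 2: 5, 2, 1, 4, 3
d = r₁ − r₂: -2, 3, 1, -3, 1
d²: 4, 9, 1, 9, 1; Σd² = 24
ρ = 1 − 6·24/(5·24) = 1 − 144/120 = -0.200

-0.200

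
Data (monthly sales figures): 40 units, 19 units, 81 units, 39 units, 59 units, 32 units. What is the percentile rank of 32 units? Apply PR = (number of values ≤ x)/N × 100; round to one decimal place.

33.3

N = 6.
Strictly below 32: 1. Equal to 32: 1.
PR = 2/6 × 100 = 33.3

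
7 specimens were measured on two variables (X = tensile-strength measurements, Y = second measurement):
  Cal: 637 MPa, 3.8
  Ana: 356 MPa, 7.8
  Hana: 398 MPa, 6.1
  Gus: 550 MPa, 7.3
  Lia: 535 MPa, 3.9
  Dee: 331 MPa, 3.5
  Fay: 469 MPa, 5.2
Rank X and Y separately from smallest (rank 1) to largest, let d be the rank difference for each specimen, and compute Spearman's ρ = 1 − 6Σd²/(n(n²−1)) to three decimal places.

-0.036

Ranks of variable 1: 7, 2, 3, 6, 5, 1, 4
Ranks of variable 2: 2, 7, 5, 6, 3, 1, 4
d = r₁ − r₂: 5, -5, -2, 0, 2, 0, 0
d²: 25, 25, 4, 0, 4, 0, 0; Σd² = 58
ρ = 1 − 6·58/(7·48) = 1 − 348/336 = -0.036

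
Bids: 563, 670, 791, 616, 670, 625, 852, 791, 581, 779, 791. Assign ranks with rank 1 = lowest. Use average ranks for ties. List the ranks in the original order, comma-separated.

Sorted (ascending): 563, 581, 616, 625, 670, 670, 779, 791, 791, 791, 852
The 2 values of 670 occupy positions 5–6 → average rank (5+6)/2 = 5.5.
The 3 values of 791 occupy positions 8–10 → average rank 9.

1, 5.5, 9, 3, 5.5, 4, 11, 9, 2, 7, 9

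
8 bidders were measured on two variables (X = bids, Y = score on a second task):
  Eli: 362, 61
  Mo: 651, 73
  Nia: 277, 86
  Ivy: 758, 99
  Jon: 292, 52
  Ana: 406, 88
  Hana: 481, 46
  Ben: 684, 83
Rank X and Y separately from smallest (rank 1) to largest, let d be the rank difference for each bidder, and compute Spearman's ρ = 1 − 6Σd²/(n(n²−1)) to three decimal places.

Ranks of variable 1: 3, 6, 1, 8, 2, 4, 5, 7
Ranks of variable 2: 3, 4, 6, 8, 2, 7, 1, 5
d = r₁ − r₂: 0, 2, -5, 0, 0, -3, 4, 2
d²: 0, 4, 25, 0, 0, 9, 16, 4; Σd² = 58
ρ = 1 − 6·58/(8·63) = 1 − 348/504 = 0.310

0.310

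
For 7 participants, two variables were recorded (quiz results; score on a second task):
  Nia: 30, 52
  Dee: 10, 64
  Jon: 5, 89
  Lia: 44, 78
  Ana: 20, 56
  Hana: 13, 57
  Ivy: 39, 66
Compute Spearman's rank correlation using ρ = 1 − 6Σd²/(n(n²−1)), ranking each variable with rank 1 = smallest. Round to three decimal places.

-0.107

Ranks of variable 1: 5, 2, 1, 7, 4, 3, 6
Ranks of variable 2: 1, 4, 7, 6, 2, 3, 5
d = r₁ − r₂: 4, -2, -6, 1, 2, 0, 1
d²: 16, 4, 36, 1, 4, 0, 1; Σd² = 62
ρ = 1 − 6·62/(7·48) = 1 − 372/336 = -0.107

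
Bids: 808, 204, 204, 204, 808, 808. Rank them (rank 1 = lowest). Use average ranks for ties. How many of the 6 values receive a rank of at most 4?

Sorted (ascending): 204, 204, 204, 808, 808, 808
The 3 values of 204 occupy positions 1–3 → average rank 2.
The 3 values of 808 occupy positions 4–6 → average rank 5.
Ranks ≤ 4: {2, 2, 2} → 3 values.

3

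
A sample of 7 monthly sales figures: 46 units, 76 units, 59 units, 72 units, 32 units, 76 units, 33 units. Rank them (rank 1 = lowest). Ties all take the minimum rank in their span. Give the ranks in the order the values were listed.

3, 6, 4, 5, 1, 6, 2

Sorted (ascending): 32, 33, 46, 59, 72, 76, 76
The 2 values of 76 occupy positions 6–7 → each gets rank 6.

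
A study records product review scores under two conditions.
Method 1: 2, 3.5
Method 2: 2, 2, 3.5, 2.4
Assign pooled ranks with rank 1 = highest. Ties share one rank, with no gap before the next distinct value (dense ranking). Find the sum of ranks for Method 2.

9

Sorted (descending): 3.5, 3.5, 2.4, 2, 2, 2
The 2 values of 3.5 share dense rank 1.
The 3 values of 2 share dense rank 3.
Remaining distinct values take the next consecutive integers.
Method 2 values → pooled ranks: 2→3, 2→3, 3.5→1, 2.4→2
Rank sum = 3 + 3 + 1 + 2 = 9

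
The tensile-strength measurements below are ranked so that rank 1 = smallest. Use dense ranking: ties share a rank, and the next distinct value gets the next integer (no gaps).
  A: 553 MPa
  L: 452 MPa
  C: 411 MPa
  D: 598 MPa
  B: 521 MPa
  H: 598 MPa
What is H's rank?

Sorted (ascending): 411, 452, 521, 553, 598, 598
The 2 values of 598 share dense rank 5.
Remaining distinct values take the next consecutive integers.
H has value 598 MPa → rank 5.

5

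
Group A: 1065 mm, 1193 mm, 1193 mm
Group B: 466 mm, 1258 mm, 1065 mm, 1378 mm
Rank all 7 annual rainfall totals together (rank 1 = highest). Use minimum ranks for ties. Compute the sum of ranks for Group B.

15

Sorted (descending): 1378, 1258, 1193, 1193, 1065, 1065, 466
The 2 values of 1193 occupy positions 3–4 → each gets rank 3.
The 2 values of 1065 occupy positions 5–6 → each gets rank 5.
Group B values → pooled ranks: 466→7, 1258→2, 1065→5, 1378→1
Rank sum = 7 + 2 + 5 + 1 = 15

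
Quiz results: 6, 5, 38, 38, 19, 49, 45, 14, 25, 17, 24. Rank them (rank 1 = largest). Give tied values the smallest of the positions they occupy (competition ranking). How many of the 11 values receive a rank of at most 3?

Sorted (descending): 49, 45, 38, 38, 25, 24, 19, 17, 14, 6, 5
The 2 values of 38 occupy positions 3–4 → each gets rank 3.
Ranks ≤ 3: {1, 2, 3, 3} → 4 values.

4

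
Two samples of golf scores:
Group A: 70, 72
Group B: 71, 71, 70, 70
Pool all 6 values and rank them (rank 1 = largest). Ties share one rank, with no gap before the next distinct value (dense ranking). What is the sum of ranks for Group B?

10

Sorted (descending): 72, 71, 71, 70, 70, 70
The 2 values of 71 share dense rank 2.
The 3 values of 70 share dense rank 3.
Remaining distinct values take the next consecutive integers.
Group B values → pooled ranks: 71→2, 71→2, 70→3, 70→3
Rank sum = 2 + 2 + 3 + 3 = 10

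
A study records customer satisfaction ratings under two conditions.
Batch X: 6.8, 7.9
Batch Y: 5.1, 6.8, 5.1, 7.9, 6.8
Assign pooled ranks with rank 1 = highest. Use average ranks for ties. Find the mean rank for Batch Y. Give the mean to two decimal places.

4.50

Sorted (descending): 7.9, 7.9, 6.8, 6.8, 6.8, 5.1, 5.1
The 2 values of 7.9 occupy positions 1–2 → average rank (1+2)/2 = 1.5.
The 3 values of 6.8 occupy positions 3–5 → average rank 4.
The 2 values of 5.1 occupy positions 6–7 → average rank (6+7)/2 = 6.5.
Batch Y values → pooled ranks: 5.1→6.5, 6.8→4, 5.1→6.5, 7.9→1.5, 6.8→4
Mean rank = (6.5 + 4 + 6.5 + 1.5 + 4) / 5 = 4.50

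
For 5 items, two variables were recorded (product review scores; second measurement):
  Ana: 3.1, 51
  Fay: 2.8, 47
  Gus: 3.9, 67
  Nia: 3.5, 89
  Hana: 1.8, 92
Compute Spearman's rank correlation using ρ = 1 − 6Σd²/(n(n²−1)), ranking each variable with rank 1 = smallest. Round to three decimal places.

-0.100

Ranks of variable 1: 3, 2, 5, 4, 1
Ranks of variable 2: 2, 1, 3, 4, 5
d = r₁ − r₂: 1, 1, 2, 0, -4
d²: 1, 1, 4, 0, 16; Σd² = 22
ρ = 1 − 6·22/(5·24) = 1 − 132/120 = -0.100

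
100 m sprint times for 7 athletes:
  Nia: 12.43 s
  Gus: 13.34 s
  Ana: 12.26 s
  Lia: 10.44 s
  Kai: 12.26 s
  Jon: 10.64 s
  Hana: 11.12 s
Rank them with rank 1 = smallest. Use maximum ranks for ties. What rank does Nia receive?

Sorted (ascending): 10.44, 10.64, 11.12, 12.26, 12.26, 12.43, 13.34
The 2 values of 12.26 occupy positions 4–5 → each gets rank 5.
Nia has value 12.43 s → rank 6.

6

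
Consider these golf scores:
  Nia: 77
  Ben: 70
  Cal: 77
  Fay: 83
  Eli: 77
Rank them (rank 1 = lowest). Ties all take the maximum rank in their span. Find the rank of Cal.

4

Sorted (ascending): 70, 77, 77, 77, 83
The 3 values of 77 occupy positions 2–4 → each gets rank 4.
Cal has value 77 → rank 4.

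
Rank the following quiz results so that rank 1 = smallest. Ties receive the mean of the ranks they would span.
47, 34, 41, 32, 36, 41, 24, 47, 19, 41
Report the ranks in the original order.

Sorted (ascending): 19, 24, 32, 34, 36, 41, 41, 41, 47, 47
The 3 values of 41 occupy positions 6–8 → average rank 7.
The 2 values of 47 occupy positions 9–10 → average rank (9+10)/2 = 9.5.

9.5, 4, 7, 3, 5, 7, 2, 9.5, 1, 7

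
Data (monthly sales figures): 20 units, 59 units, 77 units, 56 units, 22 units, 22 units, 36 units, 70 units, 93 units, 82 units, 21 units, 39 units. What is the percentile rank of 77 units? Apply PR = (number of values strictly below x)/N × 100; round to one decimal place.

N = 12.
Strictly below 77: 9. Equal to 77: 1.
PR = 9/12 × 100 = 75.0

75.0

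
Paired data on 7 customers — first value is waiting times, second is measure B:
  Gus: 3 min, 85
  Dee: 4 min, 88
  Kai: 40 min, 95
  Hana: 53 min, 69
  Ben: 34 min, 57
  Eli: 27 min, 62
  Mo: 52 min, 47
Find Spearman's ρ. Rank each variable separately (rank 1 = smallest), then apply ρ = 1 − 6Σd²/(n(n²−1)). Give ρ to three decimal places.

Ranks of variable 1: 1, 2, 5, 7, 4, 3, 6
Ranks of variable 2: 5, 6, 7, 4, 2, 3, 1
d = r₁ − r₂: -4, -4, -2, 3, 2, 0, 5
d²: 16, 16, 4, 9, 4, 0, 25; Σd² = 74
ρ = 1 − 6·74/(7·48) = 1 − 444/336 = -0.321

-0.321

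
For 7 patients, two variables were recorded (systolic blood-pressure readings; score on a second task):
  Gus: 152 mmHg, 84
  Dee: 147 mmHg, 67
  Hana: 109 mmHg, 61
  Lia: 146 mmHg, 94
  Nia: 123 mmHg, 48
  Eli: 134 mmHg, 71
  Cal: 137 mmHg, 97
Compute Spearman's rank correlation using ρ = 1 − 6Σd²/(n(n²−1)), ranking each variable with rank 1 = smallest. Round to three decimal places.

0.536

Ranks of variable 1: 7, 6, 1, 5, 2, 3, 4
Ranks of variable 2: 5, 3, 2, 6, 1, 4, 7
d = r₁ − r₂: 2, 3, -1, -1, 1, -1, -3
d²: 4, 9, 1, 1, 1, 1, 9; Σd² = 26
ρ = 1 − 6·26/(7·48) = 1 − 156/336 = 0.536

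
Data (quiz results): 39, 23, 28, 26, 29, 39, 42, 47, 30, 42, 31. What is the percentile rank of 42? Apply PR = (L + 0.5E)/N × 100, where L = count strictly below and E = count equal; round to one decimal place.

81.8

N = 11.
Strictly below 42: 8. Equal to 42: 2.
PR = (8 + 0.5·2)/11 × 100 = 81.8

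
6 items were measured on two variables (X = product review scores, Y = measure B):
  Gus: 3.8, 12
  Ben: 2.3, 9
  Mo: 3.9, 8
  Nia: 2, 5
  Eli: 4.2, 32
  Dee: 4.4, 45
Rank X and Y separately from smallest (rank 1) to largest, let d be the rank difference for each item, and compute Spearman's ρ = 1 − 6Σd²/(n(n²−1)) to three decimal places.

Ranks of variable 1: 3, 2, 4, 1, 5, 6
Ranks of variable 2: 4, 3, 2, 1, 5, 6
d = r₁ − r₂: -1, -1, 2, 0, 0, 0
d²: 1, 1, 4, 0, 0, 0; Σd² = 6
ρ = 1 − 6·6/(6·35) = 1 − 36/210 = 0.829

0.829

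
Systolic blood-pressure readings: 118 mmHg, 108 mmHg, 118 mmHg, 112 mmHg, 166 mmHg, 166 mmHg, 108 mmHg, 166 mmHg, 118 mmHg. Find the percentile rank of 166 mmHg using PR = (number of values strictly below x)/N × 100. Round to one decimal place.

N = 9.
Strictly below 166: 6. Equal to 166: 3.
PR = 6/9 × 100 = 66.7

66.7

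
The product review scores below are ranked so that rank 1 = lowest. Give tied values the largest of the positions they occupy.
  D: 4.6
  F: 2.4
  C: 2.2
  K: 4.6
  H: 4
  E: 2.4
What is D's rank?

Sorted (ascending): 2.2, 2.4, 2.4, 4, 4.6, 4.6
The 2 values of 2.4 occupy positions 2–3 → each gets rank 3.
The 2 values of 4.6 occupy positions 5–6 → each gets rank 6.
D has value 4.6 → rank 6.

6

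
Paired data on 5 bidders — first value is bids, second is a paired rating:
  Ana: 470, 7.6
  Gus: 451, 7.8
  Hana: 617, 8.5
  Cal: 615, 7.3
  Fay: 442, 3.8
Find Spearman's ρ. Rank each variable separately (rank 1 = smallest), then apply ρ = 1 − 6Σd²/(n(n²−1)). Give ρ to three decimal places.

Ranks of variable 1: 3, 2, 5, 4, 1
Ranks of variable 2: 3, 4, 5, 2, 1
d = r₁ − r₂: 0, -2, 0, 2, 0
d²: 0, 4, 0, 4, 0; Σd² = 8
ρ = 1 − 6·8/(5·24) = 1 − 48/120 = 0.600

0.600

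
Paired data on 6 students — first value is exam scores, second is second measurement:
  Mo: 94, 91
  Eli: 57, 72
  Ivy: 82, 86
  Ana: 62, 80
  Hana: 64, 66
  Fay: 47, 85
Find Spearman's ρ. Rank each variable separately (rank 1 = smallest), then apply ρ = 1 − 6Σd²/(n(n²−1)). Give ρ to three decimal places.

Ranks of variable 1: 6, 2, 5, 3, 4, 1
Ranks of variable 2: 6, 2, 5, 3, 1, 4
d = r₁ − r₂: 0, 0, 0, 0, 3, -3
d²: 0, 0, 0, 0, 9, 9; Σd² = 18
ρ = 1 − 6·18/(6·35) = 1 − 108/210 = 0.486

0.486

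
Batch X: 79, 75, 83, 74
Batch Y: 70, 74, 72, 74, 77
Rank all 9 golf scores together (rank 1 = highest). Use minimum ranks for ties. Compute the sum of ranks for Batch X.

Sorted (descending): 83, 79, 77, 75, 74, 74, 74, 72, 70
The 3 values of 74 occupy positions 5–7 → each gets rank 5.
Batch X values → pooled ranks: 79→2, 75→4, 83→1, 74→5
Rank sum = 2 + 4 + 1 + 5 = 12

12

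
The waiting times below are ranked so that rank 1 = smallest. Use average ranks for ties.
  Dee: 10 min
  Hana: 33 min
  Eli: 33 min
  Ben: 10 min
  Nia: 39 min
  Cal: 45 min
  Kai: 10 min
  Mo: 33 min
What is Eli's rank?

5

Sorted (ascending): 10, 10, 10, 33, 33, 33, 39, 45
The 3 values of 10 occupy positions 1–3 → average rank 2.
The 3 values of 33 occupy positions 4–6 → average rank 5.
Eli has value 33 min → rank 5.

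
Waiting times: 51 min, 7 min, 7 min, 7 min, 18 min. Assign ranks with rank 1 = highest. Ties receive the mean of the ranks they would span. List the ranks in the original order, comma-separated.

1, 4, 4, 4, 2

Sorted (descending): 51, 18, 7, 7, 7
The 3 values of 7 occupy positions 3–5 → average rank 4.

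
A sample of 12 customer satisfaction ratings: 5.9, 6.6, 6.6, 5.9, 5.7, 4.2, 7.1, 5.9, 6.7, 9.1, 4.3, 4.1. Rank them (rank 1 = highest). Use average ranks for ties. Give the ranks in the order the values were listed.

7, 4.5, 4.5, 7, 9, 11, 2, 7, 3, 1, 10, 12

Sorted (descending): 9.1, 7.1, 6.7, 6.6, 6.6, 5.9, 5.9, 5.9, 5.7, 4.3, 4.2, 4.1
The 2 values of 6.6 occupy positions 4–5 → average rank (4+5)/2 = 4.5.
The 3 values of 5.9 occupy positions 6–8 → average rank 7.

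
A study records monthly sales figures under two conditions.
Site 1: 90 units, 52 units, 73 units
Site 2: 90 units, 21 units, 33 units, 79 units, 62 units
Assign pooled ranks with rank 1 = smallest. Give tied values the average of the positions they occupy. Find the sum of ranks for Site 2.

Sorted (ascending): 21, 33, 52, 62, 73, 79, 90, 90
The 2 values of 90 occupy positions 7–8 → average rank (7+8)/2 = 7.5.
Site 2 values → pooled ranks: 90→7.5, 21→1, 33→2, 79→6, 62→4
Rank sum = 7.5 + 1 + 2 + 6 + 4 = 20.5

20.5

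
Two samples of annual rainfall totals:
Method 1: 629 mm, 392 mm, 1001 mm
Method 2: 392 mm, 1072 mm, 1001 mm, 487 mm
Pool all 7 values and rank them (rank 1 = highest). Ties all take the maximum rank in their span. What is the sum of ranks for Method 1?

Sorted (descending): 1072, 1001, 1001, 629, 487, 392, 392
The 2 values of 1001 occupy positions 2–3 → each gets rank 3.
The 2 values of 392 occupy positions 6–7 → each gets rank 7.
Method 1 values → pooled ranks: 629→4, 392→7, 1001→3
Rank sum = 4 + 7 + 3 = 14

14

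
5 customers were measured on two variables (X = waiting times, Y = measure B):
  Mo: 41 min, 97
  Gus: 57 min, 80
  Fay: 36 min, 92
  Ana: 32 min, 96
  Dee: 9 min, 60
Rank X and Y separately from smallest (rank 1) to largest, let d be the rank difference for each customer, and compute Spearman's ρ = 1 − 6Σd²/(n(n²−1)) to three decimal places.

0.300

Ranks of variable 1: 4, 5, 3, 2, 1
Ranks of variable 2: 5, 2, 3, 4, 1
d = r₁ − r₂: -1, 3, 0, -2, 0
d²: 1, 9, 0, 4, 0; Σd² = 14
ρ = 1 − 6·14/(5·24) = 1 − 84/120 = 0.300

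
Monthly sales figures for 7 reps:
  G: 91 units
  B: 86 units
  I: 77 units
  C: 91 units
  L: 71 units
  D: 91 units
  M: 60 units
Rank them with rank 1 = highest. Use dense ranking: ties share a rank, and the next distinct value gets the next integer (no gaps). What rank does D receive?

Sorted (descending): 91, 91, 91, 86, 77, 71, 60
The 3 values of 91 share dense rank 1.
Remaining distinct values take the next consecutive integers.
D has value 91 units → rank 1.

1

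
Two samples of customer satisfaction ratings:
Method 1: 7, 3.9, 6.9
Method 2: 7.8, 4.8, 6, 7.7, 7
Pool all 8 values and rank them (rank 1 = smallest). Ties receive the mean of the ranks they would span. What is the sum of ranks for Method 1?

Sorted (ascending): 3.9, 4.8, 6, 6.9, 7, 7, 7.7, 7.8
The 2 values of 7 occupy positions 5–6 → average rank (5+6)/2 = 5.5.
Method 1 values → pooled ranks: 7→5.5, 3.9→1, 6.9→4
Rank sum = 5.5 + 1 + 4 = 10.5

10.5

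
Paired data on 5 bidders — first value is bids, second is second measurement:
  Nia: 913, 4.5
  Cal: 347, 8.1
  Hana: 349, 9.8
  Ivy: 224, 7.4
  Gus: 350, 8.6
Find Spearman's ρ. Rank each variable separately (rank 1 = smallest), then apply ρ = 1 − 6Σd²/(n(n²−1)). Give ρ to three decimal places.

-0.100

Ranks of variable 1: 5, 2, 3, 1, 4
Ranks of variable 2: 1, 3, 5, 2, 4
d = r₁ − r₂: 4, -1, -2, -1, 0
d²: 16, 1, 4, 1, 0; Σd² = 22
ρ = 1 − 6·22/(5·24) = 1 − 132/120 = -0.100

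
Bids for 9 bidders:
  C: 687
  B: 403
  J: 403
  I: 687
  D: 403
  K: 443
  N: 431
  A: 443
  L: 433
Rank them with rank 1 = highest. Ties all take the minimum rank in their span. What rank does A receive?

3

Sorted (descending): 687, 687, 443, 443, 433, 431, 403, 403, 403
The 2 values of 687 occupy positions 1–2 → each gets rank 1.
The 2 values of 443 occupy positions 3–4 → each gets rank 3.
The 3 values of 403 occupy positions 7–9 → each gets rank 7.
A has value 443 → rank 3.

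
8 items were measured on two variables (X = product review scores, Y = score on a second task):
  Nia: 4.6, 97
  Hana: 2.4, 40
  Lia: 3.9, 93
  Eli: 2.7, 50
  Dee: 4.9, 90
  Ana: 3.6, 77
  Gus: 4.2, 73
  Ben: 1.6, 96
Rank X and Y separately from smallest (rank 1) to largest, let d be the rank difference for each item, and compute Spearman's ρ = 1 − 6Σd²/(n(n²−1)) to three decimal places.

Ranks of variable 1: 7, 2, 5, 3, 8, 4, 6, 1
Ranks of variable 2: 8, 1, 6, 2, 5, 4, 3, 7
d = r₁ − r₂: -1, 1, -1, 1, 3, 0, 3, -6
d²: 1, 1, 1, 1, 9, 0, 9, 36; Σd² = 58
ρ = 1 − 6·58/(8·63) = 1 − 348/504 = 0.310

0.310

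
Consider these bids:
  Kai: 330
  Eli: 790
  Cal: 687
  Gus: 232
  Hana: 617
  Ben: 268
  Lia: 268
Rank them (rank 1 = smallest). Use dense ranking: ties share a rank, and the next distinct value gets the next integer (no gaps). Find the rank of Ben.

2

Sorted (ascending): 232, 268, 268, 330, 617, 687, 790
The 2 values of 268 share dense rank 2.
Remaining distinct values take the next consecutive integers.
Ben has value 268 → rank 2.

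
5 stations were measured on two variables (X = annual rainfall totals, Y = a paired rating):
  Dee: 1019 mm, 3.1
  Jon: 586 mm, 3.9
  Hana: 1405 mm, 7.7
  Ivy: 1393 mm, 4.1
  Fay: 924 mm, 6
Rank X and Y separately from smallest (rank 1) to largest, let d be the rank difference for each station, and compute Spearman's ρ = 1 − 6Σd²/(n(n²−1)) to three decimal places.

0.500

Ranks of variable 1: 3, 1, 5, 4, 2
Ranks of variable 2: 1, 2, 5, 3, 4
d = r₁ − r₂: 2, -1, 0, 1, -2
d²: 4, 1, 0, 1, 4; Σd² = 10
ρ = 1 − 6·10/(5·24) = 1 − 60/120 = 0.500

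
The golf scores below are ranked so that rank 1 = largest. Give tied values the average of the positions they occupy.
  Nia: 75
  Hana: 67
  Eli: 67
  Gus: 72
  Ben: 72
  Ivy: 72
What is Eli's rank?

Sorted (descending): 75, 72, 72, 72, 67, 67
The 3 values of 72 occupy positions 2–4 → average rank 3.
The 2 values of 67 occupy positions 5–6 → average rank (5+6)/2 = 5.5.
Eli has value 67 → rank 5.5.

5.5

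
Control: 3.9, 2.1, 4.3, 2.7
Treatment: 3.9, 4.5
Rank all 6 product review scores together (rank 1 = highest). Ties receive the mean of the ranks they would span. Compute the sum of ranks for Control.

16.5

Sorted (descending): 4.5, 4.3, 3.9, 3.9, 2.7, 2.1
The 2 values of 3.9 occupy positions 3–4 → average rank (3+4)/2 = 3.5.
Control values → pooled ranks: 3.9→3.5, 2.1→6, 4.3→2, 2.7→5
Rank sum = 3.5 + 6 + 2 + 5 = 16.5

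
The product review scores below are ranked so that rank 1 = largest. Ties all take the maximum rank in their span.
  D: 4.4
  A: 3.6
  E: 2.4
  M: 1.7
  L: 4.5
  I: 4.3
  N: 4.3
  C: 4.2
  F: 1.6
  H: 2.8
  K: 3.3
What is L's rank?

Sorted (descending): 4.5, 4.4, 4.3, 4.3, 4.2, 3.6, 3.3, 2.8, 2.4, 1.7, 1.6
The 2 values of 4.3 occupy positions 3–4 → each gets rank 4.
L has value 4.5 → rank 1.

1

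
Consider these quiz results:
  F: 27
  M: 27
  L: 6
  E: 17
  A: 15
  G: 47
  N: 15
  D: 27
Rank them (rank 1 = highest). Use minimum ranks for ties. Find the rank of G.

Sorted (descending): 47, 27, 27, 27, 17, 15, 15, 6
The 3 values of 27 occupy positions 2–4 → each gets rank 2.
The 2 values of 15 occupy positions 6–7 → each gets rank 6.
G has value 47 → rank 1.

1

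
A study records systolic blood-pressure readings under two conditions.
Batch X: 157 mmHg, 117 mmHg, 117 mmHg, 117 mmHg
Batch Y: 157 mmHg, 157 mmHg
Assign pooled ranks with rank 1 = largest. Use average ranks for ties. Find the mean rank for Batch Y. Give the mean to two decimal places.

2.00

Sorted (descending): 157, 157, 157, 117, 117, 117
The 3 values of 157 occupy positions 1–3 → average rank 2.
The 3 values of 117 occupy positions 4–6 → average rank 5.
Batch Y values → pooled ranks: 157→2, 157→2
Mean rank = (2 + 2) / 2 = 2.00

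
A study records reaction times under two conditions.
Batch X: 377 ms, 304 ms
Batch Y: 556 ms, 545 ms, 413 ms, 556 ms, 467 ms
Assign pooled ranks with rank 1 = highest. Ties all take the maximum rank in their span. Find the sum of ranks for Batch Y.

Sorted (descending): 556, 556, 545, 467, 413, 377, 304
The 2 values of 556 occupy positions 1–2 → each gets rank 2.
Batch Y values → pooled ranks: 556→2, 545→3, 413→5, 556→2, 467→4
Rank sum = 2 + 3 + 5 + 2 + 4 = 16

16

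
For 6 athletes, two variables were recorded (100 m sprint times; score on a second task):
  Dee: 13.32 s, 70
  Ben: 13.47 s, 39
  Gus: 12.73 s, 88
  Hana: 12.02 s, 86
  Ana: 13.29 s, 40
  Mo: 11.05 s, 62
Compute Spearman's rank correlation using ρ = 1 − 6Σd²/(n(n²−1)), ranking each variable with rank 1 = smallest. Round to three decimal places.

-0.486

Ranks of variable 1: 5, 6, 3, 2, 4, 1
Ranks of variable 2: 4, 1, 6, 5, 2, 3
d = r₁ − r₂: 1, 5, -3, -3, 2, -2
d²: 1, 25, 9, 9, 4, 4; Σd² = 52
ρ = 1 − 6·52/(6·35) = 1 − 312/210 = -0.486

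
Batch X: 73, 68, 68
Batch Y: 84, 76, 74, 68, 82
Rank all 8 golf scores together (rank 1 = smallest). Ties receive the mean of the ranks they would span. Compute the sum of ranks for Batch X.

Sorted (ascending): 68, 68, 68, 73, 74, 76, 82, 84
The 3 values of 68 occupy positions 1–3 → average rank 2.
Batch X values → pooled ranks: 73→4, 68→2, 68→2
Rank sum = 4 + 2 + 2 = 8

8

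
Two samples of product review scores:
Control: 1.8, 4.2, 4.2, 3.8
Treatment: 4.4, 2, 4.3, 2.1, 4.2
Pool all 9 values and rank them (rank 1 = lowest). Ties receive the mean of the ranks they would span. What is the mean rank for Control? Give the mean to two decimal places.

4.25

Sorted (ascending): 1.8, 2, 2.1, 3.8, 4.2, 4.2, 4.2, 4.3, 4.4
The 3 values of 4.2 occupy positions 5–7 → average rank 6.
Control values → pooled ranks: 1.8→1, 4.2→6, 4.2→6, 3.8→4
Mean rank = (1 + 6 + 6 + 4) / 4 = 4.25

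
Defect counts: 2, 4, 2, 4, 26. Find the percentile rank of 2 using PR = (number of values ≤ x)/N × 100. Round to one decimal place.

40.0

N = 5.
Strictly below 2: 0. Equal to 2: 2.
PR = 2/5 × 100 = 40.0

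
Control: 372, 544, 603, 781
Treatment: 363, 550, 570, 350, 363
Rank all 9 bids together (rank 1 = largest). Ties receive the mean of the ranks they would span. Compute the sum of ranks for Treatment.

Sorted (descending): 781, 603, 570, 550, 544, 372, 363, 363, 350
The 2 values of 363 occupy positions 7–8 → average rank (7+8)/2 = 7.5.
Treatment values → pooled ranks: 363→7.5, 550→4, 570→3, 350→9, 363→7.5
Rank sum = 7.5 + 4 + 3 + 9 + 7.5 = 31

31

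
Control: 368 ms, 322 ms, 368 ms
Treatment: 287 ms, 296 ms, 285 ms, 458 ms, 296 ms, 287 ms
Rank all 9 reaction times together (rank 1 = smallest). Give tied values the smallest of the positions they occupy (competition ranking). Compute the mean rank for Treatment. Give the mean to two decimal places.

Sorted (ascending): 285, 287, 287, 296, 296, 322, 368, 368, 458
The 2 values of 287 occupy positions 2–3 → each gets rank 2.
The 2 values of 296 occupy positions 4–5 → each gets rank 4.
The 2 values of 368 occupy positions 7–8 → each gets rank 7.
Treatment values → pooled ranks: 287→2, 296→4, 285→1, 458→9, 296→4, 287→2
Mean rank = (2 + 4 + 1 + 9 + 4 + 2) / 6 = 3.67

3.67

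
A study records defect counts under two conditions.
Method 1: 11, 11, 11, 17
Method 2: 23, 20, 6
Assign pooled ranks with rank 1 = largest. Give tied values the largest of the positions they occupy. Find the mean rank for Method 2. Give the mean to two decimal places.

Sorted (descending): 23, 20, 17, 11, 11, 11, 6
The 3 values of 11 occupy positions 4–6 → each gets rank 6.
Method 2 values → pooled ranks: 23→1, 20→2, 6→7
Mean rank = (1 + 2 + 7) / 3 = 3.33

3.33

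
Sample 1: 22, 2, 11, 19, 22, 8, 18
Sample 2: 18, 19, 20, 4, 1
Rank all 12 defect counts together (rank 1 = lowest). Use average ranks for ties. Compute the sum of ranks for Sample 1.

Sorted (ascending): 1, 2, 4, 8, 11, 18, 18, 19, 19, 20, 22, 22
The 2 values of 18 occupy positions 6–7 → average rank (6+7)/2 = 6.5.
The 2 values of 19 occupy positions 8–9 → average rank (8+9)/2 = 8.5.
The 2 values of 22 occupy positions 11–12 → average rank (11+12)/2 = 11.5.
Sample 1 values → pooled ranks: 22→11.5, 2→2, 11→5, 19→8.5, 22→11.5, 8→4, 18→6.5
Rank sum = 11.5 + 2 + 5 + 8.5 + 11.5 + 4 + 6.5 = 49

49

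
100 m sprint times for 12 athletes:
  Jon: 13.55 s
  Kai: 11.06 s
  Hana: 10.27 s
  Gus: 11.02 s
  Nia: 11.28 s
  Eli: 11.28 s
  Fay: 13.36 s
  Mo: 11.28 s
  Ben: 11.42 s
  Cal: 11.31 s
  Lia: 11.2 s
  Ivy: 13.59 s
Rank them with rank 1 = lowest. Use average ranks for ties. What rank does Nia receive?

Sorted (ascending): 10.27, 11.02, 11.06, 11.2, 11.28, 11.28, 11.28, 11.31, 11.42, 13.36, 13.55, 13.59
The 3 values of 11.28 occupy positions 5–7 → average rank 6.
Nia has value 11.28 s → rank 6.

6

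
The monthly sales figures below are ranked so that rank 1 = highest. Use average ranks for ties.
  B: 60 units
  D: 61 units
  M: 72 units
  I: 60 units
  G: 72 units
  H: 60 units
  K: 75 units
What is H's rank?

6

Sorted (descending): 75, 72, 72, 61, 60, 60, 60
The 2 values of 72 occupy positions 2–3 → average rank (2+3)/2 = 2.5.
The 3 values of 60 occupy positions 5–7 → average rank 6.
H has value 60 units → rank 6.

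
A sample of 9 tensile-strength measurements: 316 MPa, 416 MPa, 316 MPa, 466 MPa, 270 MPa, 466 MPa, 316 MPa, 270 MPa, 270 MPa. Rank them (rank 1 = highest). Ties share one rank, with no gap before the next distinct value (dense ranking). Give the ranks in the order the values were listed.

Sorted (descending): 466, 466, 416, 316, 316, 316, 270, 270, 270
The 2 values of 466 share dense rank 1.
The 3 values of 316 share dense rank 3.
The 3 values of 270 share dense rank 4.
Remaining distinct values take the next consecutive integers.

3, 2, 3, 1, 4, 1, 3, 4, 4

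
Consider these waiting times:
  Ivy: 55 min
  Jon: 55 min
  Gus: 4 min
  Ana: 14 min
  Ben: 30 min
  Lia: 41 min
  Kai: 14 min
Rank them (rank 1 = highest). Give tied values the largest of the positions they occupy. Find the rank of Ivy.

Sorted (descending): 55, 55, 41, 30, 14, 14, 4
The 2 values of 55 occupy positions 1–2 → each gets rank 2.
The 2 values of 14 occupy positions 5–6 → each gets rank 6.
Ivy has value 55 min → rank 2.

2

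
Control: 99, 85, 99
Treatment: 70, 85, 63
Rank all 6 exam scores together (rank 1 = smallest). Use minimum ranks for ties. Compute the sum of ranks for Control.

Sorted (ascending): 63, 70, 85, 85, 99, 99
The 2 values of 85 occupy positions 3–4 → each gets rank 3.
The 2 values of 99 occupy positions 5–6 → each gets rank 5.
Control values → pooled ranks: 99→5, 85→3, 99→5
Rank sum = 5 + 3 + 5 = 13

13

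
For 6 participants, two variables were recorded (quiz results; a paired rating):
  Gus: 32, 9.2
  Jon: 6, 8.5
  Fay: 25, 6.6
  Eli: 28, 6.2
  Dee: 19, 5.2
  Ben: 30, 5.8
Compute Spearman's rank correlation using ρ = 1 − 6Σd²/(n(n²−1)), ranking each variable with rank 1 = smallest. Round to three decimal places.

0.200

Ranks of variable 1: 6, 1, 3, 4, 2, 5
Ranks of variable 2: 6, 5, 4, 3, 1, 2
d = r₁ − r₂: 0, -4, -1, 1, 1, 3
d²: 0, 16, 1, 1, 1, 9; Σd² = 28
ρ = 1 − 6·28/(6·35) = 1 − 168/210 = 0.200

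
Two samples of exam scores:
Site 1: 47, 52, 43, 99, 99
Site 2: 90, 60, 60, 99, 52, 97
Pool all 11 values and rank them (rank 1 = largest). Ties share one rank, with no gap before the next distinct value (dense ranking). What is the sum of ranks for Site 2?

19

Sorted (descending): 99, 99, 99, 97, 90, 60, 60, 52, 52, 47, 43
The 3 values of 99 share dense rank 1.
The 2 values of 60 share dense rank 4.
The 2 values of 52 share dense rank 5.
Remaining distinct values take the next consecutive integers.
Site 2 values → pooled ranks: 90→3, 60→4, 60→4, 99→1, 52→5, 97→2
Rank sum = 3 + 4 + 4 + 1 + 5 + 2 = 19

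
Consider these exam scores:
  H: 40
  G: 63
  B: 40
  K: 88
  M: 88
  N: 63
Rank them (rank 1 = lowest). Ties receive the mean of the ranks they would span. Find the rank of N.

3.5

Sorted (ascending): 40, 40, 63, 63, 88, 88
The 2 values of 40 occupy positions 1–2 → average rank (1+2)/2 = 1.5.
The 2 values of 63 occupy positions 3–4 → average rank (3+4)/2 = 3.5.
The 2 values of 88 occupy positions 5–6 → average rank (5+6)/2 = 5.5.
N has value 63 → rank 3.5.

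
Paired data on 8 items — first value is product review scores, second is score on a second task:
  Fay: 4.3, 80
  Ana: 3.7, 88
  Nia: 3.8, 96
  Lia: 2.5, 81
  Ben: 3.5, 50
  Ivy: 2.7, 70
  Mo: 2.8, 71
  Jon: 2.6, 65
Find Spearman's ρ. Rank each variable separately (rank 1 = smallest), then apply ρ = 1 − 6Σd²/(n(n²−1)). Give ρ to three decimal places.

Ranks of variable 1: 8, 6, 7, 1, 5, 3, 4, 2
Ranks of variable 2: 5, 7, 8, 6, 1, 3, 4, 2
d = r₁ − r₂: 3, -1, -1, -5, 4, 0, 0, 0
d²: 9, 1, 1, 25, 16, 0, 0, 0; Σd² = 52
ρ = 1 − 6·52/(8·63) = 1 − 312/504 = 0.381

0.381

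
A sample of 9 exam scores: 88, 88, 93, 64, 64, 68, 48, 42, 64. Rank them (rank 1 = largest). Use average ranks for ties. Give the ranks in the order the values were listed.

Sorted (descending): 93, 88, 88, 68, 64, 64, 64, 48, 42
The 2 values of 88 occupy positions 2–3 → average rank (2+3)/2 = 2.5.
The 3 values of 64 occupy positions 5–7 → average rank 6.

2.5, 2.5, 1, 6, 6, 4, 8, 9, 6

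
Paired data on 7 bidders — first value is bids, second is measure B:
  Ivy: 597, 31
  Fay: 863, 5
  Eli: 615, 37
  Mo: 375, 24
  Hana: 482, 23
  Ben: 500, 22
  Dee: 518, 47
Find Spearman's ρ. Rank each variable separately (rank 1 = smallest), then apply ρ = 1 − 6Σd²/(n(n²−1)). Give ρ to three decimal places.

0.000

Ranks of variable 1: 5, 7, 6, 1, 2, 3, 4
Ranks of variable 2: 5, 1, 6, 4, 3, 2, 7
d = r₁ − r₂: 0, 6, 0, -3, -1, 1, -3
d²: 0, 36, 0, 9, 1, 1, 9; Σd² = 56
ρ = 1 − 6·56/(7·48) = 1 − 336/336 = 0.000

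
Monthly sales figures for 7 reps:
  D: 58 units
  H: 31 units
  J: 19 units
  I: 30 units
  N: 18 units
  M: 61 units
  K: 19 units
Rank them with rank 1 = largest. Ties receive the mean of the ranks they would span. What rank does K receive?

Sorted (descending): 61, 58, 31, 30, 19, 19, 18
The 2 values of 19 occupy positions 5–6 → average rank (5+6)/2 = 5.5.
K has value 19 units → rank 5.5.

5.5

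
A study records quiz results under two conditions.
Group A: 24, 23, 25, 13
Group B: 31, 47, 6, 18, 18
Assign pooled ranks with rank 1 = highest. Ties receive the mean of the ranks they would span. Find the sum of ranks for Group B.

25

Sorted (descending): 47, 31, 25, 24, 23, 18, 18, 13, 6
The 2 values of 18 occupy positions 6–7 → average rank (6+7)/2 = 6.5.
Group B values → pooled ranks: 31→2, 47→1, 6→9, 18→6.5, 18→6.5
Rank sum = 2 + 1 + 9 + 6.5 + 6.5 = 25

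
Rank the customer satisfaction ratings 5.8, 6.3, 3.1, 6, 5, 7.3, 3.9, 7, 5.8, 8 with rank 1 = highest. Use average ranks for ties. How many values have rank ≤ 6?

Sorted (descending): 8, 7.3, 7, 6.3, 6, 5.8, 5.8, 5, 3.9, 3.1
The 2 values of 5.8 occupy positions 6–7 → average rank (6+7)/2 = 6.5.
Ranks ≤ 6: {1, 2, 3, 4, 5} → 5 values.

5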